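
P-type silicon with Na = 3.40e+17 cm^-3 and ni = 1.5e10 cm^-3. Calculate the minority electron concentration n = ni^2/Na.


Step 1: Majority hole concentration p ≈ Na = 3.40e+17 cm^-3
Step 2: n = ni^2 / Na = (1.5e10)^2 / 3.40e+17
Step 3: n = 6.62e+02 cm^-3

6.62e+02


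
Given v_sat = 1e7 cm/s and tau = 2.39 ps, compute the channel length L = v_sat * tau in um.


Step 1: tau in seconds = 2.39 ps * 1e-12 = 2.3900e-12 s
Step 2: L = v_sat * tau = 1e7 * 2.3900e-12 = 2.3900e-05 cm
Step 3: L in um = 2.3900e-05 * 1e4 = 0.239 um

0.239


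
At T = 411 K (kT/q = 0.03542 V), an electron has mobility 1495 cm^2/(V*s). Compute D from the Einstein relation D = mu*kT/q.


Step 1: D = mu * (kT/q)
Step 2: D = 1495 * 0.03542
Step 3: D = 52.95 cm^2/s

52.95


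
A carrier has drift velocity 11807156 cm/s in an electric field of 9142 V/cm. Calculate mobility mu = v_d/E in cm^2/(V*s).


Step 1: mu = v_d / E
Step 2: mu = 11807156 / 9142
Step 3: mu = 1291.53 cm^2/(V*s)

1291.53


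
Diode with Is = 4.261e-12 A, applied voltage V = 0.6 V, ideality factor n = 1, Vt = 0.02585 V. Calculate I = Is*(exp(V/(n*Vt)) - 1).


Step 1: V/(n*Vt) = 0.6/(1*0.02585) = 23.2108
Step 2: exp(23.2108) = 1.2032e+10
Step 3: I = 4.261e-12 * (1.2032e+10 - 1) = 5.13e-02 A

5.13e-02


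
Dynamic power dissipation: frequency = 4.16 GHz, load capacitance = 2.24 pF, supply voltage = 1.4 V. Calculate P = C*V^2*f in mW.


Step 1: V^2 = 1.4^2 = 1.96 V^2
Step 2: P = C*V^2*f = 2.24e-12 F * 1.96 * 4.16e9 Hz
Step 3: P = 1.8264064e-02 W
Step 4: P = 18.264 mW

18.264


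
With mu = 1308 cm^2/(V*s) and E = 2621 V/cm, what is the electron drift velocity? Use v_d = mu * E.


Step 1: v_d = mu * E
Step 2: v_d = 1308 * 2621 = 3428268
Step 3: v_d = 3.43e+06 cm/s

3.43e+06


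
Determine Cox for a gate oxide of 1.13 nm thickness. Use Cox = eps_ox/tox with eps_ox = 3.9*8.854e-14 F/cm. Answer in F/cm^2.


Step 1: eps_ox = 3.9 * 8.854e-14 = 3.45306e-13 F/cm
Step 2: tox in cm = 1.13 nm * 1e-7 = 1.1300e-07 cm
Step 3: Cox = 3.45306e-13 / 1.1300e-07 = 3.06e-06 F/cm^2

3.06e-06


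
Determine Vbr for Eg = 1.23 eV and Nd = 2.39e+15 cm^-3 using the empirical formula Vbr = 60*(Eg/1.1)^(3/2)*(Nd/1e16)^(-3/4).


Step 1: Eg/1.1 = 1.23/1.1 = 1.118182
Step 2: (Eg/1.1)^1.5 = 1.118182^1.5 = 1.182412
Step 3: (Nd/1e16)^(-0.75) = (0.239)^(-0.75) = 2.925510
Step 4: Vbr = 60 * 1.182412 * 2.925510 = 207.5 V

207.5


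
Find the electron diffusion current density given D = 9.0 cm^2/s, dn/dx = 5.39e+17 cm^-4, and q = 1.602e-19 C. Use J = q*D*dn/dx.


Step 1: J = q * D * (dn/dx)
Step 2: J = 1.602e-19 * 9.0 * 5.39e+17
Step 3: J = 7.77e-01 A/cm^2

7.77e-01


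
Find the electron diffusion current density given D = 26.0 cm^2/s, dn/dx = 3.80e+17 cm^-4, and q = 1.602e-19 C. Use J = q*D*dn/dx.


Step 1: J = q * D * (dn/dx)
Step 2: J = 1.602e-19 * 26.0 * 3.80e+17
Step 3: J = 1.58e+00 A/cm^2

1.58e+00


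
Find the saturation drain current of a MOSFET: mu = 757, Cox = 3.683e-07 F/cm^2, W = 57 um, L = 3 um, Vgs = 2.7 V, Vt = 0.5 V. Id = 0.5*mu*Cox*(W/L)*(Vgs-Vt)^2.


Step 1: Overdrive voltage Vov = Vgs - Vt = 2.7 - 0.5 = 2.2 V
Step 2: W/L = 57/3 = 19
Step 3: Id = 0.5 * 757 * 3.683e-07 * 19 * 2.2^2
Step 4: Id = 1.28e-02 A

1.28e-02


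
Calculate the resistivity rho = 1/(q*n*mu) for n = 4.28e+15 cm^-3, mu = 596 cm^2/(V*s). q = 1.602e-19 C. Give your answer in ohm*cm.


Step 1: sigma = q * n * mu = 1.602e-19 * 4.28e+15 * 596 = 4.08651e-01 S/cm
Step 2: rho = 1 / sigma = 1 / 4.08651e-01 = 2.447 ohm*cm

2.447


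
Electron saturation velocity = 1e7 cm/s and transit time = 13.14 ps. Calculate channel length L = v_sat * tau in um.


Step 1: tau in seconds = 13.14 ps * 1e-12 = 1.3140e-11 s
Step 2: L = v_sat * tau = 1e7 * 1.3140e-11 = 1.3140e-04 cm
Step 3: L in um = 1.3140e-04 * 1e4 = 1.314 um

1.314


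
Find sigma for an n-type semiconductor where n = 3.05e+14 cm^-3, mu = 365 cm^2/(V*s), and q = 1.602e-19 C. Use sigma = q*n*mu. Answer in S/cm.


Step 1: sigma = q * n * mu
Step 2: sigma = 1.602e-19 * 3.05e+14 * 365
Step 3: sigma = 1.783e-02 S/cm

1.783e-02


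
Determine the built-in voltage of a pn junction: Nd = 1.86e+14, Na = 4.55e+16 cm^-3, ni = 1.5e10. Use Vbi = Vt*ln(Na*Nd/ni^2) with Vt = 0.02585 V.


Step 1: Compute Na*Nd/ni^2 = 4.55e+16 * 1.86e+14 / (1.5e10)^2 = 3.7613e+10
Step 2: ln(3.7613e+10) = 24.3506
Step 3: Vbi = 0.02585 * 24.3506 = 0.629 V

0.629


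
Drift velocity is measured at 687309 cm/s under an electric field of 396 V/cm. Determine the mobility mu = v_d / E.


Step 1: mu = v_d / E
Step 2: mu = 687309 / 396
Step 3: mu = 1735.63 cm^2/(V*s)

1735.63


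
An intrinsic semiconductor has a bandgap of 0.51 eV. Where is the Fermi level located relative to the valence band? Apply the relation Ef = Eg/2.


Step 1: For an intrinsic semiconductor, the Fermi level sits at midgap.
Step 2: Ef = Eg / 2 = 0.51 / 2 = 0.255 eV

0.255


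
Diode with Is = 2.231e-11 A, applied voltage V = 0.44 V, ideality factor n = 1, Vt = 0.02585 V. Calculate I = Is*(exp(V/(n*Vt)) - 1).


Step 1: V/(n*Vt) = 0.44/(1*0.02585) = 17.0213
Step 2: exp(17.0213) = 2.4675e+07
Step 3: I = 2.231e-11 * (2.4675e+07 - 1) = 5.50e-04 A

5.50e-04


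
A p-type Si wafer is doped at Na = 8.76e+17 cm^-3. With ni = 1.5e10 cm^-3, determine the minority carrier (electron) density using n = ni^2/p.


Step 1: Majority hole concentration p ≈ Na = 8.76e+17 cm^-3
Step 2: n = ni^2 / Na = (1.5e10)^2 / 8.76e+17
Step 3: n = 2.57e+02 cm^-3

2.57e+02


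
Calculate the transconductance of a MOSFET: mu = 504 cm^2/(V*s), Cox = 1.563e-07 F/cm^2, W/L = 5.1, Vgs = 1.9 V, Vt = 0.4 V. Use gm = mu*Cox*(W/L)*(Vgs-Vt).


Step 1: Vov = Vgs - Vt = 1.9 - 0.4 = 1.5 V
Step 2: gm = mu * Cox * (W/L) * Vov
Step 3: gm = 504 * 1.563e-07 * 5.1 * 1.5 = 6.03e-04 S

6.03e-04


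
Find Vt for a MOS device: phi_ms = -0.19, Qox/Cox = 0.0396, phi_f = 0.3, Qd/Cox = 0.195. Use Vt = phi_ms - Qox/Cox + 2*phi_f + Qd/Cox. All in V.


Step 1: Vt = phi_ms - Qox/Cox + 2*phi_f + Qd/Cox
Step 2: Vt = -0.19 - 0.0396 + 2*0.3 + 0.195
Step 3: Vt = -0.19 - 0.0396 + 0.6 + 0.195
Step 4: Vt = 0.5654 V

0.5654


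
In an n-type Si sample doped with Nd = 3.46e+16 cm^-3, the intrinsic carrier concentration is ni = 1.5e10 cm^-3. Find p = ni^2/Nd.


Step 1: Since Nd >> ni, n ≈ Nd = 3.46e+16 cm^-3
Step 2: p = ni^2 / n = (1.5e10)^2 / 3.46e+16
Step 3: p = 2.25e20 / 3.46e+16 = 6.50e+03 cm^-3

6.50e+03


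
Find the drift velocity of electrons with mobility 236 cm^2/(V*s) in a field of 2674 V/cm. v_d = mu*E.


Step 1: v_d = mu * E
Step 2: v_d = 236 * 2674 = 631064
Step 3: v_d = 6.31e+05 cm/s

6.31e+05


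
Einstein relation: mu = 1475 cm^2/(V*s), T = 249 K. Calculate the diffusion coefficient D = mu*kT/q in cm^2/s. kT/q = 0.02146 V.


Step 1: D = mu * (kT/q)
Step 2: D = 1475 * 0.02146
Step 3: D = 31.65 cm^2/s

31.65


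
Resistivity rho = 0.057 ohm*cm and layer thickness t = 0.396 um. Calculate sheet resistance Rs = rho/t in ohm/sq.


Step 1: Convert thickness to cm: t = 0.396 um = 3.9600e-05 cm
Step 2: Rs = rho / t = 0.057 / 3.9600e-05
Step 3: Rs = 1439.4 ohm/sq

1439.4


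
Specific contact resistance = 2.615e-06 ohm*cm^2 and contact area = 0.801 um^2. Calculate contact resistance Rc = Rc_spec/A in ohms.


Step 1: Convert area to cm^2: 0.801 um^2 = 8.0100e-09 cm^2
Step 2: Rc = Rc_spec / A = 2.615e-06 / 8.0100e-09
Step 3: Rc = 3.26e+02 ohms

3.26e+02


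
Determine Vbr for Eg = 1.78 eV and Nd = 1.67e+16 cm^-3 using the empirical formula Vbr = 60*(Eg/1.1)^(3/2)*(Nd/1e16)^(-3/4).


Step 1: Eg/1.1 = 1.78/1.1 = 1.618182
Step 2: (Eg/1.1)^1.5 = 1.618182^1.5 = 2.058453
Step 3: (Nd/1e16)^(-0.75) = (1.67)^(-0.75) = 0.680711
Step 4: Vbr = 60 * 2.058453 * 0.680711 = 84.1 V

84.1


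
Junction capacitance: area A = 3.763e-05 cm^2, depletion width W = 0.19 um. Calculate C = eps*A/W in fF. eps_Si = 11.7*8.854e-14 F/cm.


Step 1: eps_Si = 11.7 * 8.854e-14 = 1.035918e-12 F/cm
Step 2: W in cm = 0.19 * 1e-4 = 1.90e-05 cm
Step 3: C = 1.035918e-12 * 3.763e-05 / 1.90e-05 = 2.051663e-12 F
Step 4: C = 2051.66 fF

2051.66


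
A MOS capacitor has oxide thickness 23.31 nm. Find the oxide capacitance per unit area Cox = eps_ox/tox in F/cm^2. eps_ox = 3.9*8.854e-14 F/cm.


Step 1: eps_ox = 3.9 * 8.854e-14 = 3.45306e-13 F/cm
Step 2: tox in cm = 23.31 nm * 1e-7 = 2.3310e-06 cm
Step 3: Cox = 3.45306e-13 / 2.3310e-06 = 1.48e-07 F/cm^2

1.48e-07


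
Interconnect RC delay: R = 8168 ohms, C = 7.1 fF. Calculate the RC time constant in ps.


Step 1: tau = R * C
Step 2: tau = 8168 * 7.1 fF = 8168 * 7.1e-15 F
Step 3: tau = 5.79928e-11 s = 57.9928 ps

57.9928


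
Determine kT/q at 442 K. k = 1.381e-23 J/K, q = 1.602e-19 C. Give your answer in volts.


Step 1: kT = 1.381e-23 * 442 = 6.10402e-21 J
Step 2: Vt = kT/q = 6.10402e-21 / 1.602e-19
Step 3: Vt = 0.0381 V

0.0381


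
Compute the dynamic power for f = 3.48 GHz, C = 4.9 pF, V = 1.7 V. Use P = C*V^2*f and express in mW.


Step 1: V^2 = 1.7^2 = 2.89 V^2
Step 2: P = C*V^2*f = 4.9e-12 F * 2.89 * 3.48e9 Hz
Step 3: P = 4.928028e-02 W
Step 4: P = 49.28 mW

49.28


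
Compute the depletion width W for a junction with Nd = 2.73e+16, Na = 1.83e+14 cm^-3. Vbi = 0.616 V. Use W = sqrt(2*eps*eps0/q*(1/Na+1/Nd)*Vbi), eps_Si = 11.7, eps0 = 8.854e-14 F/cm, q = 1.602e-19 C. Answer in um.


Step 1: 1/Na + 1/Nd = 1/1.83e+14 + 1/2.73e+16 = 5.50111e-15
Step 2: 2*eps*eps0/q = 2*11.7*8.854e-14/1.602e-19 = 1.293281e+07
Step 3: W^2 = 1.293281e+07 * 5.50111e-15 * 0.616 = 4.38252e-08
Step 4: W = sqrt(4.38252e-08) = 2.093e-04 cm = 2.093 um

2.093


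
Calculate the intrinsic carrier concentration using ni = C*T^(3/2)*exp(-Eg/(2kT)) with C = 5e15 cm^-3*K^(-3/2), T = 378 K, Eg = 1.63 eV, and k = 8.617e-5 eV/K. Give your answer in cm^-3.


Step 1: Compute kT = 8.617e-5 * 378 = 0.03257226 eV
Step 2: Exponent = -Eg/(2kT) = -1.63/(2*0.03257226) = -25.02129
Step 3: T^(3/2) = 378^1.5 = 7349.16
Step 4: ni = 5e15 * 7349.16 * exp(-25.02129) = 5.00e+08 cm^-3

5.00e+08


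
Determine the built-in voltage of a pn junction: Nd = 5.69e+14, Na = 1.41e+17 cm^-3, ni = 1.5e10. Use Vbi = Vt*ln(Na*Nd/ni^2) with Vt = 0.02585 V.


Step 1: Compute Na*Nd/ni^2 = 1.41e+17 * 5.69e+14 / (1.5e10)^2 = 3.5657e+11
Step 2: ln(3.5657e+11) = 26.5998
Step 3: Vbi = 0.02585 * 26.5998 = 0.688 V

0.688


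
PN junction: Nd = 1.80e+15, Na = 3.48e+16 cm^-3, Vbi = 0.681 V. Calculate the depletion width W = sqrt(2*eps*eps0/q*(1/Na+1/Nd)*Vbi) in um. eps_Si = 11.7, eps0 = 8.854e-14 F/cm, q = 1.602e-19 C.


Step 1: 1/Na + 1/Nd = 1/3.48e+16 + 1/1.80e+15 = 5.84291e-16
Step 2: 2*eps*eps0/q = 2*11.7*8.854e-14/1.602e-19 = 1.293281e+07
Step 3: W^2 = 1.293281e+07 * 5.84291e-16 * 0.681 = 5.14599e-09
Step 4: W = sqrt(5.14599e-09) = 7.174e-05 cm = 0.7174 um

0.7174


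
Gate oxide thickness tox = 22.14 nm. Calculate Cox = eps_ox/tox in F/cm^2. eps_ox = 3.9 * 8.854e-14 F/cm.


Step 1: eps_ox = 3.9 * 8.854e-14 = 3.45306e-13 F/cm
Step 2: tox in cm = 22.14 nm * 1e-7 = 2.2140e-06 cm
Step 3: Cox = 3.45306e-13 / 2.2140e-06 = 1.56e-07 F/cm^2

1.56e-07


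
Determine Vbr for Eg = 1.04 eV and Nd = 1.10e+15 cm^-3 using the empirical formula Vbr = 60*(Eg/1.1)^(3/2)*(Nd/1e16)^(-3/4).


Step 1: Eg/1.1 = 1.04/1.1 = 0.945455
Step 2: (Eg/1.1)^1.5 = 0.945455^1.5 = 0.919309
Step 3: (Nd/1e16)^(-0.75) = (0.11)^(-0.75) = 5.235468
Step 4: Vbr = 60 * 0.919309 * 5.235468 = 288.8 V

288.8


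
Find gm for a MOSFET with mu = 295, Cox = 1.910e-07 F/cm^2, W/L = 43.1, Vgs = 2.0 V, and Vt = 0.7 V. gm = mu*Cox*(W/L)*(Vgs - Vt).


Step 1: Vov = Vgs - Vt = 2.0 - 0.7 = 1.3 V
Step 2: gm = mu * Cox * (W/L) * Vov
Step 3: gm = 295 * 1.910e-07 * 43.1 * 1.3 = 3.16e-03 S

3.16e-03


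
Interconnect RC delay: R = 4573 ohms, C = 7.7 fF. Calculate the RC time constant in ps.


Step 1: tau = R * C
Step 2: tau = 4573 * 7.7 fF = 4573 * 7.7e-15 F
Step 3: tau = 3.52121e-11 s = 35.2121 ps

35.2121


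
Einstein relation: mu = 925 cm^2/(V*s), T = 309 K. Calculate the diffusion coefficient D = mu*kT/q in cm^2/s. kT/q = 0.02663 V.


Step 1: D = mu * (kT/q)
Step 2: D = 925 * 0.02663
Step 3: D = 24.63 cm^2/s

24.63


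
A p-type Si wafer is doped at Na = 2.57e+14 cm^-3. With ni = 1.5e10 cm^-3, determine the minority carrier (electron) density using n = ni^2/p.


Step 1: Majority hole concentration p ≈ Na = 2.57e+14 cm^-3
Step 2: n = ni^2 / Na = (1.5e10)^2 / 2.57e+14
Step 3: n = 8.75e+05 cm^-3

8.75e+05


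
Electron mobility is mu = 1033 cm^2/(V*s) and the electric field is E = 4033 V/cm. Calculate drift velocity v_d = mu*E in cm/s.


Step 1: v_d = mu * E
Step 2: v_d = 1033 * 4033 = 4166089
Step 3: v_d = 4.17e+06 cm/s

4.17e+06


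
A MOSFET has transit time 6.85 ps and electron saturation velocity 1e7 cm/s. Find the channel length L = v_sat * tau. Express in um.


Step 1: tau in seconds = 6.85 ps * 1e-12 = 6.8500e-12 s
Step 2: L = v_sat * tau = 1e7 * 6.8500e-12 = 6.8500e-05 cm
Step 3: L in um = 6.8500e-05 * 1e4 = 0.685 um

0.685


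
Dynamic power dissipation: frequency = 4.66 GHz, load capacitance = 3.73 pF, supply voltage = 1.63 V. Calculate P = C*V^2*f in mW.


Step 1: V^2 = 1.63^2 = 2.6569 V^2
Step 2: P = C*V^2*f = 3.73e-12 F * 2.6569 * 4.66e9 Hz
Step 3: P = 4.618170442e-02 W
Step 4: P = 46.182 mW

46.182


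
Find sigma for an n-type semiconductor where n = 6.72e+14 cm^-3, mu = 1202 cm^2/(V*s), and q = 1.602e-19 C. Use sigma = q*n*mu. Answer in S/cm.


Step 1: sigma = q * n * mu
Step 2: sigma = 1.602e-19 * 6.72e+14 * 1202
Step 3: sigma = 1.294e-01 S/cm

1.294e-01


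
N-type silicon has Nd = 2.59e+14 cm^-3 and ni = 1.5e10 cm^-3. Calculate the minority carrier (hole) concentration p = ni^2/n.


Step 1: Since Nd >> ni, n ≈ Nd = 2.59e+14 cm^-3
Step 2: p = ni^2 / n = (1.5e10)^2 / 2.59e+14
Step 3: p = 2.25e20 / 2.59e+14 = 8.69e+05 cm^-3

8.69e+05


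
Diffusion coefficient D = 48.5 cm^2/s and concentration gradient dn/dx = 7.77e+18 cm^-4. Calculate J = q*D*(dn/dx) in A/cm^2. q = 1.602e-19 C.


Step 1: J = q * D * (dn/dx)
Step 2: J = 1.602e-19 * 48.5 * 7.77e+18
Step 3: J = 6.04e+01 A/cm^2

6.04e+01


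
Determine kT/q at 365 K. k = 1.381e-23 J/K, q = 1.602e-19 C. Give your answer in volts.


Step 1: kT = 1.381e-23 * 365 = 5.04065e-21 J
Step 2: Vt = kT/q = 5.04065e-21 / 1.602e-19
Step 3: Vt = 0.03146 V

0.03146


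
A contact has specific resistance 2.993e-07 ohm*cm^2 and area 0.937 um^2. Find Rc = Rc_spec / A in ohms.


Step 1: Convert area to cm^2: 0.937 um^2 = 9.3700e-09 cm^2
Step 2: Rc = Rc_spec / A = 2.993e-07 / 9.3700e-09
Step 3: Rc = 3.19e+01 ohms

3.19e+01


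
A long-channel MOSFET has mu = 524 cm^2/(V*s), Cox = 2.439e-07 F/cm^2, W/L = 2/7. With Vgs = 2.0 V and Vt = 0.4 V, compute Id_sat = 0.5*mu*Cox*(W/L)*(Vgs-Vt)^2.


Step 1: Overdrive voltage Vov = Vgs - Vt = 2.0 - 0.4 = 1.6 V
Step 2: W/L = 2/7 = 0.285714
Step 3: Id = 0.5 * 524 * 2.439e-07 * 0.285714 * 1.6^2
Step 4: Id = 4.67e-05 A

4.67e-05


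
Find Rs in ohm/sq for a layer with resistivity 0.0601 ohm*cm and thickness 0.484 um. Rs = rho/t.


Step 1: Convert thickness to cm: t = 0.484 um = 4.8400e-05 cm
Step 2: Rs = rho / t = 0.0601 / 4.8400e-05
Step 3: Rs = 1241.7 ohm/sq

1241.7


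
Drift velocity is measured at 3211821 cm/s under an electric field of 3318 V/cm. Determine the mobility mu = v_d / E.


Step 1: mu = v_d / E
Step 2: mu = 3211821 / 3318
Step 3: mu = 968.0 cm^2/(V*s)

968.0


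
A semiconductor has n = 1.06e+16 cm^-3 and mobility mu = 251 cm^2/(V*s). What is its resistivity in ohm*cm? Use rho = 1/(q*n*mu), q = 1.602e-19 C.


Step 1: sigma = q * n * mu = 1.602e-19 * 1.06e+16 * 251 = 4.26228e-01 S/cm
Step 2: rho = 1 / sigma = 1 / 4.26228e-01 = 2.346 ohm*cm

2.346


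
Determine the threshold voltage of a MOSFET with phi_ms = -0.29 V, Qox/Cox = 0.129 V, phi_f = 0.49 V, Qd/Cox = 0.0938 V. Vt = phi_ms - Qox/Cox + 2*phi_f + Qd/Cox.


Step 1: Vt = phi_ms - Qox/Cox + 2*phi_f + Qd/Cox
Step 2: Vt = -0.29 - 0.129 + 2*0.49 + 0.0938
Step 3: Vt = -0.29 - 0.129 + 0.98 + 0.0938
Step 4: Vt = 0.6548 V

0.6548


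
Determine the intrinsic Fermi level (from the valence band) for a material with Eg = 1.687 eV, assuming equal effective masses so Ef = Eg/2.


Step 1: For an intrinsic semiconductor, the Fermi level sits at midgap.
Step 2: Ef = Eg / 2 = 1.687 / 2 = 0.8435 eV

0.8435


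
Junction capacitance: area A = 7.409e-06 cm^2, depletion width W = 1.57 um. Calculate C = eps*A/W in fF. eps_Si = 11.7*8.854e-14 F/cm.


Step 1: eps_Si = 11.7 * 8.854e-14 = 1.035918e-12 F/cm
Step 2: W in cm = 1.57 * 1e-4 = 1.57e-04 cm
Step 3: C = 1.035918e-12 * 7.409e-06 / 1.57e-04 = 4.888609e-14 F
Step 4: C = 48.89 fF

48.89


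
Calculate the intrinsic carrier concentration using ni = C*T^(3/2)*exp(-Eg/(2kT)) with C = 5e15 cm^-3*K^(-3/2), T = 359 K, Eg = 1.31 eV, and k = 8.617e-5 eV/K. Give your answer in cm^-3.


Step 1: Compute kT = 8.617e-5 * 359 = 0.03093503 eV
Step 2: Exponent = -Eg/(2kT) = -1.31/(2*0.03093503) = -21.17341
Step 3: T^(3/2) = 359^1.5 = 6802.08
Step 4: ni = 5e15 * 6802.08 * exp(-21.17341) = 2.17e+10 cm^-3

2.17e+10


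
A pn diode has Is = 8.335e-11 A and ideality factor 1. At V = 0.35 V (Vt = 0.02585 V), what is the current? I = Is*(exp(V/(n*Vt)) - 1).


Step 1: V/(n*Vt) = 0.35/(1*0.02585) = 13.5397
Step 2: exp(13.5397) = 7.5896e+05
Step 3: I = 8.335e-11 * (7.5896e+05 - 1) = 6.33e-05 A

6.33e-05


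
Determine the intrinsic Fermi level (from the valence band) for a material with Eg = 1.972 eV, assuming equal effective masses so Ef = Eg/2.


Step 1: For an intrinsic semiconductor, the Fermi level sits at midgap.
Step 2: Ef = Eg / 2 = 1.972 / 2 = 0.986 eV

0.986


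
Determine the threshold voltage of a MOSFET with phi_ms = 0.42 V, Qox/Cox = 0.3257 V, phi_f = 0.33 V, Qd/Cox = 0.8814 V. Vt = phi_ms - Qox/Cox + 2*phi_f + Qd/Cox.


Step 1: Vt = phi_ms - Qox/Cox + 2*phi_f + Qd/Cox
Step 2: Vt = 0.42 - 0.3257 + 2*0.33 + 0.8814
Step 3: Vt = 0.42 - 0.3257 + 0.66 + 0.8814
Step 4: Vt = 1.6357 V

1.6357


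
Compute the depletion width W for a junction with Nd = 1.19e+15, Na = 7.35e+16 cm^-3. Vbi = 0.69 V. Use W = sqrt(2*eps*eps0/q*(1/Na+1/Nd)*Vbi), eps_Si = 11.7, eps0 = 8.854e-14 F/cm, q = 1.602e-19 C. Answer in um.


Step 1: 1/Na + 1/Nd = 1/7.35e+16 + 1/1.19e+15 = 8.53942e-16
Step 2: 2*eps*eps0/q = 2*11.7*8.854e-14/1.602e-19 = 1.293281e+07
Step 3: W^2 = 1.293281e+07 * 8.53942e-16 * 0.69 = 7.62027e-09
Step 4: W = sqrt(7.62027e-09) = 8.729e-05 cm = 0.8729 um

0.8729


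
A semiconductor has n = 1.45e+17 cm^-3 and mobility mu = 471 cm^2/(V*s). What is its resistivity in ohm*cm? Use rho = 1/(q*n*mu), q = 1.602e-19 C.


Step 1: sigma = q * n * mu = 1.602e-19 * 1.45e+17 * 471 = 1.09409e+01 S/cm
Step 2: rho = 1 / sigma = 1 / 1.09409e+01 = 0.0914 ohm*cm

0.0914


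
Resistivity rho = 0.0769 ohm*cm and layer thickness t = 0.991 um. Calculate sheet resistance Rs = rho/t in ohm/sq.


Step 1: Convert thickness to cm: t = 0.991 um = 9.9100e-05 cm
Step 2: Rs = rho / t = 0.0769 / 9.9100e-05
Step 3: Rs = 776.0 ohm/sq

776.0


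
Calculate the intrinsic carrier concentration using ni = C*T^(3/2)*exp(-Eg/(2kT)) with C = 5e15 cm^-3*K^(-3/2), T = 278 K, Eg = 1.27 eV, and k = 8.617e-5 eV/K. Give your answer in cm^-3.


Step 1: Compute kT = 8.617e-5 * 278 = 0.02395526 eV
Step 2: Exponent = -Eg/(2kT) = -1.27/(2*0.02395526) = -26.50775
Step 3: T^(3/2) = 278^1.5 = 4635.19
Step 4: ni = 5e15 * 4635.19 * exp(-26.50775) = 7.13e+07 cm^-3

7.13e+07


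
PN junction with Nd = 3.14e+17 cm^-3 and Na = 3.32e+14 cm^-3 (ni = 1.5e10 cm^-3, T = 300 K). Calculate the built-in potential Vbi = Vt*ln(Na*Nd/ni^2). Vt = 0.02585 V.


Step 1: Compute Na*Nd/ni^2 = 3.32e+14 * 3.14e+17 / (1.5e10)^2 = 4.6332e+11
Step 2: ln(4.6332e+11) = 26.8617
Step 3: Vbi = 0.02585 * 26.8617 = 0.694 V

0.694


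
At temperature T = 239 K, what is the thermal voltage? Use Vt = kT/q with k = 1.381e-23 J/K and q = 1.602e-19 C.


Step 1: kT = 1.381e-23 * 239 = 3.30059e-21 J
Step 2: Vt = kT/q = 3.30059e-21 / 1.602e-19
Step 3: Vt = 0.0206 V

0.0206


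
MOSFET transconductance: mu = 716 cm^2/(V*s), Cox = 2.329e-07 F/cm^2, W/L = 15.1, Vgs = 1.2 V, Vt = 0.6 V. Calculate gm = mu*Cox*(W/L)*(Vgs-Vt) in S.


Step 1: Vov = Vgs - Vt = 1.2 - 0.6 = 0.6 V
Step 2: gm = mu * Cox * (W/L) * Vov
Step 3: gm = 716 * 2.329e-07 * 15.1 * 0.6 = 1.51e-03 S

1.51e-03


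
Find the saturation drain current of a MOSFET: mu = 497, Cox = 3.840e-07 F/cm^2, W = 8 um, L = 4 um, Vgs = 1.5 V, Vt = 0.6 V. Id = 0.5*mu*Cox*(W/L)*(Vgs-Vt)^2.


Step 1: Overdrive voltage Vov = Vgs - Vt = 1.5 - 0.6 = 0.9 V
Step 2: W/L = 8/4 = 2
Step 3: Id = 0.5 * 497 * 3.840e-07 * 2 * 0.9^2
Step 4: Id = 1.55e-04 A

1.55e-04


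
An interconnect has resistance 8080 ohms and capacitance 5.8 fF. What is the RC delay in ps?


Step 1: tau = R * C
Step 2: tau = 8080 * 5.8 fF = 8080 * 5.8e-15 F
Step 3: tau = 4.6864e-11 s = 46.864 ps

46.864


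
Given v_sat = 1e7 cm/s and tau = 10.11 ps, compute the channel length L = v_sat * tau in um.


Step 1: tau in seconds = 10.11 ps * 1e-12 = 1.0110e-11 s
Step 2: L = v_sat * tau = 1e7 * 1.0110e-11 = 1.0110e-04 cm
Step 3: L in um = 1.0110e-04 * 1e4 = 1.011 um

1.011


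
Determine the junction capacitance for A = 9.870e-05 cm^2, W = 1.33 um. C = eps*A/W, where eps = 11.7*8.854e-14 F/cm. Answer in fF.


Step 1: eps_Si = 11.7 * 8.854e-14 = 1.035918e-12 F/cm
Step 2: W in cm = 1.33 * 1e-4 = 1.33e-04 cm
Step 3: C = 1.035918e-12 * 9.870e-05 / 1.33e-04 = 7.687602e-13 F
Step 4: C = 768.76 fF

768.76


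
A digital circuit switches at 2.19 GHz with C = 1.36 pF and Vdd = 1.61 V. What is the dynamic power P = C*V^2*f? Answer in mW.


Step 1: V^2 = 1.61^2 = 2.5921 V^2
Step 2: P = C*V^2*f = 1.36e-12 F * 2.5921 * 2.19e9 Hz
Step 3: P = 7.72031064e-03 W
Step 4: P = 7.72 mW

7.72


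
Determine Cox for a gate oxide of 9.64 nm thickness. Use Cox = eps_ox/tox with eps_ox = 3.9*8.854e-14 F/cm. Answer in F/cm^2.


Step 1: eps_ox = 3.9 * 8.854e-14 = 3.45306e-13 F/cm
Step 2: tox in cm = 9.64 nm * 1e-7 = 9.6400e-07 cm
Step 3: Cox = 3.45306e-13 / 9.6400e-07 = 3.58e-07 F/cm^2

3.58e-07


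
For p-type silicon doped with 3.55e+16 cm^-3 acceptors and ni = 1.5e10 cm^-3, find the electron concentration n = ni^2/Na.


Step 1: Majority hole concentration p ≈ Na = 3.55e+16 cm^-3
Step 2: n = ni^2 / Na = (1.5e10)^2 / 3.55e+16
Step 3: n = 6.34e+03 cm^-3

6.34e+03


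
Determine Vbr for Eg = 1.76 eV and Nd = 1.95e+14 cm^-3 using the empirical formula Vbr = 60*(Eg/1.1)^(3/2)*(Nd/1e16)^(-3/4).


Step 1: Eg/1.1 = 1.76/1.1 = 1.600000
Step 2: (Eg/1.1)^1.5 = 1.600000^1.5 = 2.023858
Step 3: (Nd/1e16)^(-0.75) = (0.0195)^(-0.75) = 19.163465
Step 4: Vbr = 60 * 2.023858 * 19.163465 = 2327.0 V

2327.0


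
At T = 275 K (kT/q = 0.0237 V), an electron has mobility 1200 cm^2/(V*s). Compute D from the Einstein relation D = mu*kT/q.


Step 1: D = mu * (kT/q)
Step 2: D = 1200 * 0.0237
Step 3: D = 28.44 cm^2/s

28.44


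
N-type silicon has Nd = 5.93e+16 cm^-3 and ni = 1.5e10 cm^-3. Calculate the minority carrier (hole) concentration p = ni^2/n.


Step 1: Since Nd >> ni, n ≈ Nd = 5.93e+16 cm^-3
Step 2: p = ni^2 / n = (1.5e10)^2 / 5.93e+16
Step 3: p = 2.25e20 / 5.93e+16 = 3.79e+03 cm^-3

3.79e+03


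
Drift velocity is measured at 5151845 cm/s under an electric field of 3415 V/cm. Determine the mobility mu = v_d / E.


Step 1: mu = v_d / E
Step 2: mu = 5151845 / 3415
Step 3: mu = 1508.59 cm^2/(V*s)

1508.59


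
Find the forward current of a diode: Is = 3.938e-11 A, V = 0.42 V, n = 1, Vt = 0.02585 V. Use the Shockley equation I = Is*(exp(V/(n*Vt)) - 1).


Step 1: V/(n*Vt) = 0.42/(1*0.02585) = 16.2476
Step 2: exp(16.2476) = 1.1383e+07
Step 3: I = 3.938e-11 * (1.1383e+07 - 1) = 4.48e-04 A

4.48e-04


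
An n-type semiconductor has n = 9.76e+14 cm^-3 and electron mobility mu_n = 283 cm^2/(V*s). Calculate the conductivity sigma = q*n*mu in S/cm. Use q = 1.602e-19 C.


Step 1: sigma = q * n * mu
Step 2: sigma = 1.602e-19 * 9.76e+14 * 283
Step 3: sigma = 4.425e-02 S/cm

4.425e-02


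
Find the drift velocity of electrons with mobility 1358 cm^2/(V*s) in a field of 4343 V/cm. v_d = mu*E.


Step 1: v_d = mu * E
Step 2: v_d = 1358 * 4343 = 5897794
Step 3: v_d = 5.90e+06 cm/s

5.90e+06


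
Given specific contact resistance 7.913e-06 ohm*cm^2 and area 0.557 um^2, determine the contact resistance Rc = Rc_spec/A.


Step 1: Convert area to cm^2: 0.557 um^2 = 5.5700e-09 cm^2
Step 2: Rc = Rc_spec / A = 7.913e-06 / 5.5700e-09
Step 3: Rc = 1.42e+03 ohms

1.42e+03


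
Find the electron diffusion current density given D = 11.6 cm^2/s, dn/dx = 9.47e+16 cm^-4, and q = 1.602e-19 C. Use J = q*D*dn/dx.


Step 1: J = q * D * (dn/dx)
Step 2: J = 1.602e-19 * 11.6 * 9.47e+16
Step 3: J = 1.76e-01 A/cm^2

1.76e-01


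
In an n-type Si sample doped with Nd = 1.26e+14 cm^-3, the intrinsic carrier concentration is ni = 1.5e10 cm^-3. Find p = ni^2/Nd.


Step 1: Since Nd >> ni, n ≈ Nd = 1.26e+14 cm^-3
Step 2: p = ni^2 / n = (1.5e10)^2 / 1.26e+14
Step 3: p = 2.25e20 / 1.26e+14 = 1.79e+06 cm^-3

1.79e+06


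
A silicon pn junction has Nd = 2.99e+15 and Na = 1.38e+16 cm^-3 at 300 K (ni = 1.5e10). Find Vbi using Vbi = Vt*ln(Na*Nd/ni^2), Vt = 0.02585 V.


Step 1: Compute Na*Nd/ni^2 = 1.38e+16 * 2.99e+15 / (1.5e10)^2 = 1.8339e+11
Step 2: ln(1.8339e+11) = 25.9349
Step 3: Vbi = 0.02585 * 25.9349 = 0.67 V

0.67


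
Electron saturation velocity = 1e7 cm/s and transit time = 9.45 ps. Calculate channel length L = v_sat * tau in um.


Step 1: tau in seconds = 9.45 ps * 1e-12 = 9.4500e-12 s
Step 2: L = v_sat * tau = 1e7 * 9.4500e-12 = 9.4500e-05 cm
Step 3: L in um = 9.4500e-05 * 1e4 = 0.945 um

0.945


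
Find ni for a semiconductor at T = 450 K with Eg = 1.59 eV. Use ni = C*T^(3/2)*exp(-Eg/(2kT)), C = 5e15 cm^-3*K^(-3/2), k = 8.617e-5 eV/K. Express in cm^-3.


Step 1: Compute kT = 8.617e-5 * 450 = 0.0387765 eV
Step 2: Exponent = -Eg/(2kT) = -1.59/(2*0.0387765) = -20.50211
Step 3: T^(3/2) = 450^1.5 = 9545.94
Step 4: ni = 5e15 * 9545.94 * exp(-20.50211) = 5.95e+10 cm^-3

5.95e+10


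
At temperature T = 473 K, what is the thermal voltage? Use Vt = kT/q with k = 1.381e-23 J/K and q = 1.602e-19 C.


Step 1: kT = 1.381e-23 * 473 = 6.53213e-21 J
Step 2: Vt = kT/q = 6.53213e-21 / 1.602e-19
Step 3: Vt = 0.04077 V

0.04077


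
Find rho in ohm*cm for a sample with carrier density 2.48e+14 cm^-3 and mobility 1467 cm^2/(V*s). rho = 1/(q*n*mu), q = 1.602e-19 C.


Step 1: sigma = q * n * mu = 1.602e-19 * 2.48e+14 * 1467 = 5.82833e-02 S/cm
Step 2: rho = 1 / sigma = 1 / 5.82833e-02 = 17.16 ohm*cm

17.16


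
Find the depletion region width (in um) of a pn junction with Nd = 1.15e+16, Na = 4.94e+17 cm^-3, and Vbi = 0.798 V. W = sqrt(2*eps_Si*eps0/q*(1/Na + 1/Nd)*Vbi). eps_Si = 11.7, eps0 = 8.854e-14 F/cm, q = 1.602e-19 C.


Step 1: 1/Na + 1/Nd = 1/4.94e+17 + 1/1.15e+16 = 8.89808e-17
Step 2: 2*eps*eps0/q = 2*11.7*8.854e-14/1.602e-19 = 1.293281e+07
Step 3: W^2 = 1.293281e+07 * 8.89808e-17 * 0.798 = 9.18316e-10
Step 4: W = sqrt(9.18316e-10) = 3.030e-05 cm = 0.303 um

0.303


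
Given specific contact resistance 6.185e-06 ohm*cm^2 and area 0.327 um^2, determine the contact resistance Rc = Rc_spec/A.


Step 1: Convert area to cm^2: 0.327 um^2 = 3.2700e-09 cm^2
Step 2: Rc = Rc_spec / A = 6.185e-06 / 3.2700e-09
Step 3: Rc = 1.89e+03 ohms

1.89e+03


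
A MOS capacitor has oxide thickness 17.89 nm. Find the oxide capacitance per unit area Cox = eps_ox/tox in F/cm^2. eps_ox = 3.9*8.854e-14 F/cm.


Step 1: eps_ox = 3.9 * 8.854e-14 = 3.45306e-13 F/cm
Step 2: tox in cm = 17.89 nm * 1e-7 = 1.7890e-06 cm
Step 3: Cox = 3.45306e-13 / 1.7890e-06 = 1.93e-07 F/cm^2

1.93e-07


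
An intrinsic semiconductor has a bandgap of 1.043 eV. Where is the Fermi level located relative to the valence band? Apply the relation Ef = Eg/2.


Step 1: For an intrinsic semiconductor, the Fermi level sits at midgap.
Step 2: Ef = Eg / 2 = 1.043 / 2 = 0.5215 eV

0.5215


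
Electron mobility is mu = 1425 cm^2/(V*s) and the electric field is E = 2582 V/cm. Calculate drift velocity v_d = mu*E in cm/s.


Step 1: v_d = mu * E
Step 2: v_d = 1425 * 2582 = 3679350
Step 3: v_d = 3.68e+06 cm/s

3.68e+06


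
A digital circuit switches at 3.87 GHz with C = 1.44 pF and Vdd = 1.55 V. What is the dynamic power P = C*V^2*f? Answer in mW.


Step 1: V^2 = 1.55^2 = 2.4025 V^2
Step 2: P = C*V^2*f = 1.44e-12 F * 2.4025 * 3.87e9 Hz
Step 3: P = 1.3388652e-02 W
Step 4: P = 13.389 mW

13.389


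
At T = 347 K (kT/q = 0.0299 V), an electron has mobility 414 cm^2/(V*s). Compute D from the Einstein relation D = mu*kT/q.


Step 1: D = mu * (kT/q)
Step 2: D = 414 * 0.0299
Step 3: D = 12.38 cm^2/s

12.38


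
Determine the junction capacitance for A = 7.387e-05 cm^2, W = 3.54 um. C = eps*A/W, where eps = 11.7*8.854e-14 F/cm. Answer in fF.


Step 1: eps_Si = 11.7 * 8.854e-14 = 1.035918e-12 F/cm
Step 2: W in cm = 3.54 * 1e-4 = 3.54e-04 cm
Step 3: C = 1.035918e-12 * 7.387e-05 / 3.54e-04 = 2.161674e-13 F
Step 4: C = 216.17 fF

216.17


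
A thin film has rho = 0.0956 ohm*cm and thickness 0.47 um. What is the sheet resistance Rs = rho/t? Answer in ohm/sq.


Step 1: Convert thickness to cm: t = 0.47 um = 4.7000e-05 cm
Step 2: Rs = rho / t = 0.0956 / 4.7000e-05
Step 3: Rs = 2034.0 ohm/sq

2034.0


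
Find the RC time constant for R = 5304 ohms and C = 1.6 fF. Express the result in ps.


Step 1: tau = R * C
Step 2: tau = 5304 * 1.6 fF = 5304 * 1.6e-15 F
Step 3: tau = 8.4864e-12 s = 8.4864 ps

8.4864


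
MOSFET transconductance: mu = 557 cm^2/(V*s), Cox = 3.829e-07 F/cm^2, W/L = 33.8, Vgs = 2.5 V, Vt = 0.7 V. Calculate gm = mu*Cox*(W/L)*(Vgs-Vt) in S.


Step 1: Vov = Vgs - Vt = 2.5 - 0.7 = 1.8 V
Step 2: gm = mu * Cox * (W/L) * Vov
Step 3: gm = 557 * 3.829e-07 * 33.8 * 1.8 = 1.30e-02 S

1.30e-02


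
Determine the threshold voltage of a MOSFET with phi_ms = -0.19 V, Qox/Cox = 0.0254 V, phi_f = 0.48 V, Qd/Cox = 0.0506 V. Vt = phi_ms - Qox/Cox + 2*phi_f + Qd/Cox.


Step 1: Vt = phi_ms - Qox/Cox + 2*phi_f + Qd/Cox
Step 2: Vt = -0.19 - 0.0254 + 2*0.48 + 0.0506
Step 3: Vt = -0.19 - 0.0254 + 0.96 + 0.0506
Step 4: Vt = 0.7952 V

0.7952


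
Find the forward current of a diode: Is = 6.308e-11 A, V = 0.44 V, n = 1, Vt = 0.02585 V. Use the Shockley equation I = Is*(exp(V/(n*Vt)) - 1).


Step 1: V/(n*Vt) = 0.44/(1*0.02585) = 17.0213
Step 2: exp(17.0213) = 2.4675e+07
Step 3: I = 6.308e-11 * (2.4675e+07 - 1) = 1.56e-03 A

1.56e-03


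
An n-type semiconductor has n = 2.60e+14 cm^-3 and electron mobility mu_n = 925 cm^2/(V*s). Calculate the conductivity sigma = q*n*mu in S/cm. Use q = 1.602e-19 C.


Step 1: sigma = q * n * mu
Step 2: sigma = 1.602e-19 * 2.60e+14 * 925
Step 3: sigma = 3.853e-02 S/cm

3.853e-02


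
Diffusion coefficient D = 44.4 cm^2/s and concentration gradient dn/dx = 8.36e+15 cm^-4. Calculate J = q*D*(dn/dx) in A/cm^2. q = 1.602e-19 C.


Step 1: J = q * D * (dn/dx)
Step 2: J = 1.602e-19 * 44.4 * 8.36e+15
Step 3: J = 5.95e-02 A/cm^2

5.95e-02


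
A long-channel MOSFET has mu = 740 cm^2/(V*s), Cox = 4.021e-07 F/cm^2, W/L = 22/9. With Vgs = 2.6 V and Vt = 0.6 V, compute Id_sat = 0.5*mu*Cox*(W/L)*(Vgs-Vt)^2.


Step 1: Overdrive voltage Vov = Vgs - Vt = 2.6 - 0.6 = 2.0 V
Step 2: W/L = 22/9 = 2.44444
Step 3: Id = 0.5 * 740 * 4.021e-07 * 2.44444 * 2.0^2
Step 4: Id = 1.45e-03 A

1.45e-03


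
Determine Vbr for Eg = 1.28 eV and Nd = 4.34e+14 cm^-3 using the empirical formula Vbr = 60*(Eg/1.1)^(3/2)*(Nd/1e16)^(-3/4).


Step 1: Eg/1.1 = 1.28/1.1 = 1.163636
Step 2: (Eg/1.1)^1.5 = 1.163636^1.5 = 1.255237
Step 3: (Nd/1e16)^(-0.75) = (0.0434)^(-0.75) = 10.516778
Step 4: Vbr = 60 * 1.255237 * 10.516778 = 792.1 V

792.1


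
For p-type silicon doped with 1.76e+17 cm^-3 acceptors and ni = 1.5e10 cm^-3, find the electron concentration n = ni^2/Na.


Step 1: Majority hole concentration p ≈ Na = 1.76e+17 cm^-3
Step 2: n = ni^2 / Na = (1.5e10)^2 / 1.76e+17
Step 3: n = 1.28e+03 cm^-3

1.28e+03


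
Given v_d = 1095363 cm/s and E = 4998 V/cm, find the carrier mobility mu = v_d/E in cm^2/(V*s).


Step 1: mu = v_d / E
Step 2: mu = 1095363 / 4998
Step 3: mu = 219.16 cm^2/(V*s)

219.16


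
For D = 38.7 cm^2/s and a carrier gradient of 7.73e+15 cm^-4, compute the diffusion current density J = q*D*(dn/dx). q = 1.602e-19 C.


Step 1: J = q * D * (dn/dx)
Step 2: J = 1.602e-19 * 38.7 * 7.73e+15
Step 3: J = 4.79e-02 A/cm^2

4.79e-02


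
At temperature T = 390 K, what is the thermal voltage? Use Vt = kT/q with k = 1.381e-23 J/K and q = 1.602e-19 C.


Step 1: kT = 1.381e-23 * 390 = 5.3859e-21 J
Step 2: Vt = kT/q = 5.3859e-21 / 1.602e-19
Step 3: Vt = 0.03362 V

0.03362


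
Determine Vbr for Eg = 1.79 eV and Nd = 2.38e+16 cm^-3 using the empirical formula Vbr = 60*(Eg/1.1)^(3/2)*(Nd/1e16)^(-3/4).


Step 1: Eg/1.1 = 1.79/1.1 = 1.627273
Step 2: (Eg/1.1)^1.5 = 1.627273^1.5 = 2.075824
Step 3: (Nd/1e16)^(-0.75) = (2.38)^(-0.75) = 0.521876
Step 4: Vbr = 60 * 2.075824 * 0.521876 = 65.0 V

65.0


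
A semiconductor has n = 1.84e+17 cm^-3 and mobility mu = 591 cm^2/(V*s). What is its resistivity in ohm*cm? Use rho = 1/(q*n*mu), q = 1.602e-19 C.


Step 1: sigma = q * n * mu = 1.602e-19 * 1.84e+17 * 591 = 1.74208e+01 S/cm
Step 2: rho = 1 / sigma = 1 / 1.74208e+01 = 0.0574 ohm*cm

0.0574


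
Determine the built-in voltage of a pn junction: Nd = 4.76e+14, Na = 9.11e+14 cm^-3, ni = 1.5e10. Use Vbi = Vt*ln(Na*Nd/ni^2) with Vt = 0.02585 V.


Step 1: Compute Na*Nd/ni^2 = 9.11e+14 * 4.76e+14 / (1.5e10)^2 = 1.9273e+09
Step 2: ln(1.9273e+09) = 21.3794
Step 3: Vbi = 0.02585 * 21.3794 = 0.553 V

0.553


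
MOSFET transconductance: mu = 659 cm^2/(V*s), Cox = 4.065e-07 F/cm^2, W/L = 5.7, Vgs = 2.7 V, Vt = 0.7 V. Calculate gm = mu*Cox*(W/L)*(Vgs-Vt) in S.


Step 1: Vov = Vgs - Vt = 2.7 - 0.7 = 2.0 V
Step 2: gm = mu * Cox * (W/L) * Vov
Step 3: gm = 659 * 4.065e-07 * 5.7 * 2.0 = 3.05e-03 S

3.05e-03


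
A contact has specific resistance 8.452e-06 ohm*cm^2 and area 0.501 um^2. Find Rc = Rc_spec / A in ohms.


Step 1: Convert area to cm^2: 0.501 um^2 = 5.0100e-09 cm^2
Step 2: Rc = Rc_spec / A = 8.452e-06 / 5.0100e-09
Step 3: Rc = 1.69e+03 ohms

1.69e+03


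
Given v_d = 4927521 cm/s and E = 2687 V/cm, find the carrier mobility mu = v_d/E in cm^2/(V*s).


Step 1: mu = v_d / E
Step 2: mu = 4927521 / 2687
Step 3: mu = 1833.84 cm^2/(V*s)

1833.84


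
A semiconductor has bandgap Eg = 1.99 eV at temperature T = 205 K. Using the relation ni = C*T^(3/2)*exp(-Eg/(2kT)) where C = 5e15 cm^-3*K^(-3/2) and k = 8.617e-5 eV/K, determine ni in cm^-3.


Step 1: Compute kT = 8.617e-5 * 205 = 0.01766485 eV
Step 2: Exponent = -Eg/(2kT) = -1.99/(2*0.01766485) = -56.32655
Step 3: T^(3/2) = 205^1.5 = 2935.15
Step 4: ni = 5e15 * 2935.15 * exp(-56.32655) = 5.06e-06 cm^-3

5.06e-06


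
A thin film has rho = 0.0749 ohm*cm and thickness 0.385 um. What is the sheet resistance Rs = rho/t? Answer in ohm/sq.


Step 1: Convert thickness to cm: t = 0.385 um = 3.8500e-05 cm
Step 2: Rs = rho / t = 0.0749 / 3.8500e-05
Step 3: Rs = 1945.5 ohm/sq

1945.5


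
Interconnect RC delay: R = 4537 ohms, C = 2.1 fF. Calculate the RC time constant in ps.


Step 1: tau = R * C
Step 2: tau = 4537 * 2.1 fF = 4537 * 2.1e-15 F
Step 3: tau = 9.5277e-12 s = 9.5277 ps

9.5277


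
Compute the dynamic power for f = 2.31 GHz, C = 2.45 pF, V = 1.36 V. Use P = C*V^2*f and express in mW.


Step 1: V^2 = 1.36^2 = 1.8496 V^2
Step 2: P = C*V^2*f = 2.45e-12 F * 1.8496 * 2.31e9 Hz
Step 3: P = 1.04678112e-02 W
Step 4: P = 10.468 mW

10.468


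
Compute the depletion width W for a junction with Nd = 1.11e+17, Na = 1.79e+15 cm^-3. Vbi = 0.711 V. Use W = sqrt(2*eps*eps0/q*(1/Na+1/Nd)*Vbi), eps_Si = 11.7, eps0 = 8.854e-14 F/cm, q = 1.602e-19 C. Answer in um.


Step 1: 1/Na + 1/Nd = 1/1.79e+15 + 1/1.11e+17 = 5.67668e-16
Step 2: 2*eps*eps0/q = 2*11.7*8.854e-14/1.602e-19 = 1.293281e+07
Step 3: W^2 = 1.293281e+07 * 5.67668e-16 * 0.711 = 5.21984e-09
Step 4: W = sqrt(5.21984e-09) = 7.225e-05 cm = 0.7225 um

0.7225


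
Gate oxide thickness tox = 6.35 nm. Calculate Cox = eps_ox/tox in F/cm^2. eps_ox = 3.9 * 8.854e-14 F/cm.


Step 1: eps_ox = 3.9 * 8.854e-14 = 3.45306e-13 F/cm
Step 2: tox in cm = 6.35 nm * 1e-7 = 6.3500e-07 cm
Step 3: Cox = 3.45306e-13 / 6.3500e-07 = 5.44e-07 F/cm^2

5.44e-07


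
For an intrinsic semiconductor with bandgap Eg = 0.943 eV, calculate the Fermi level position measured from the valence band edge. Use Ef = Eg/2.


Step 1: For an intrinsic semiconductor, the Fermi level sits at midgap.
Step 2: Ef = Eg / 2 = 0.943 / 2 = 0.4715 eV

0.4715


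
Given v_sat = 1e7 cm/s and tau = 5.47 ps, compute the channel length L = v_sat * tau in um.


Step 1: tau in seconds = 5.47 ps * 1e-12 = 5.4700e-12 s
Step 2: L = v_sat * tau = 1e7 * 5.4700e-12 = 5.4700e-05 cm
Step 3: L in um = 5.4700e-05 * 1e4 = 0.547 um

0.547


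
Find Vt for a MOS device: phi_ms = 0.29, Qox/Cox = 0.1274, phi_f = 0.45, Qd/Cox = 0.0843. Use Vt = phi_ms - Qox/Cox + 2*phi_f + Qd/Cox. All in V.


Step 1: Vt = phi_ms - Qox/Cox + 2*phi_f + Qd/Cox
Step 2: Vt = 0.29 - 0.1274 + 2*0.45 + 0.0843
Step 3: Vt = 0.29 - 0.1274 + 0.9 + 0.0843
Step 4: Vt = 1.1469 V

1.1469


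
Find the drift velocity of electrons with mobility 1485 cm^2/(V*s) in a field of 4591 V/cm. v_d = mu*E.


Step 1: v_d = mu * E
Step 2: v_d = 1485 * 4591 = 6817635
Step 3: v_d = 6.82e+06 cm/s

6.82e+06


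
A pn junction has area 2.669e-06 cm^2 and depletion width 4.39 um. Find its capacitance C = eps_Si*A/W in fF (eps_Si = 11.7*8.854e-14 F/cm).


Step 1: eps_Si = 11.7 * 8.854e-14 = 1.035918e-12 F/cm
Step 2: W in cm = 4.39 * 1e-4 = 4.39e-04 cm
Step 3: C = 1.035918e-12 * 2.669e-06 / 4.39e-04 = 6.298098e-15 F
Step 4: C = 6.3 fF

6.3


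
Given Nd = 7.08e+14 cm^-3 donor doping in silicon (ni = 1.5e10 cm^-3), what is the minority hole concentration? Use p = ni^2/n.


Step 1: Since Nd >> ni, n ≈ Nd = 7.08e+14 cm^-3
Step 2: p = ni^2 / n = (1.5e10)^2 / 7.08e+14
Step 3: p = 2.25e20 / 7.08e+14 = 3.18e+05 cm^-3

3.18e+05


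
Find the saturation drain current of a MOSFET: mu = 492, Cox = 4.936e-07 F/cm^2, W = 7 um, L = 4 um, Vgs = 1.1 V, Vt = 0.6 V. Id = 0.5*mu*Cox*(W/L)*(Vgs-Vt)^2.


Step 1: Overdrive voltage Vov = Vgs - Vt = 1.1 - 0.6 = 0.5 V
Step 2: W/L = 7/4 = 1.75
Step 3: Id = 0.5 * 492 * 4.936e-07 * 1.75 * 0.5^2
Step 4: Id = 5.31e-05 A

5.31e-05


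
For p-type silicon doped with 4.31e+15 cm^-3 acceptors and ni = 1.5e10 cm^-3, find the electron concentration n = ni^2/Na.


Step 1: Majority hole concentration p ≈ Na = 4.31e+15 cm^-3
Step 2: n = ni^2 / Na = (1.5e10)^2 / 4.31e+15
Step 3: n = 5.22e+04 cm^-3

5.22e+04


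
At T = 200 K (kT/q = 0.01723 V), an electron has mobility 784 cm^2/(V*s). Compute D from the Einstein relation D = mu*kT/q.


Step 1: D = mu * (kT/q)
Step 2: D = 784 * 0.01723
Step 3: D = 13.51 cm^2/s

13.51


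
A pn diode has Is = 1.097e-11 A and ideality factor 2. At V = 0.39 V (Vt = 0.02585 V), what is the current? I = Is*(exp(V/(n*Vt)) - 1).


Step 1: V/(n*Vt) = 0.39/(2*0.02585) = 7.5435
Step 2: exp(7.5435) = 1.8884e+03
Step 3: I = 1.097e-11 * (1.8884e+03 - 1) = 2.07e-08 A

2.07e-08


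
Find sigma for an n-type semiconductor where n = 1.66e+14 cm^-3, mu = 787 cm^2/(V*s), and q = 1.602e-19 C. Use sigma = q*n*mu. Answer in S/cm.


Step 1: sigma = q * n * mu
Step 2: sigma = 1.602e-19 * 1.66e+14 * 787
Step 3: sigma = 2.093e-02 S/cm

2.093e-02


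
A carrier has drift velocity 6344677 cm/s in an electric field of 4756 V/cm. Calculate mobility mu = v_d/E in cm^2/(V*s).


Step 1: mu = v_d / E
Step 2: mu = 6344677 / 4756
Step 3: mu = 1334.04 cm^2/(V*s)

1334.04


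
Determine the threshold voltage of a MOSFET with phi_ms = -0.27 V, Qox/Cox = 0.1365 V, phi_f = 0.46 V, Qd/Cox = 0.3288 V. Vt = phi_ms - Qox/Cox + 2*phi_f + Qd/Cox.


Step 1: Vt = phi_ms - Qox/Cox + 2*phi_f + Qd/Cox
Step 2: Vt = -0.27 - 0.1365 + 2*0.46 + 0.3288
Step 3: Vt = -0.27 - 0.1365 + 0.92 + 0.3288
Step 4: Vt = 0.8423 V

0.8423
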